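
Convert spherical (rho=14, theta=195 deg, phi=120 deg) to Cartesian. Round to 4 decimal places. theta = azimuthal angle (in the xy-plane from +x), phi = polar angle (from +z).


x = 14 * sin(120) * cos(195) = -11.7112
y = 14 * sin(120) * sin(195) = -3.138
z = 14 * cos(120) = -7

(-11.7112, -3.138, -7)


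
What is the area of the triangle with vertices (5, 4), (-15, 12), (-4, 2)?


Area = |x1(y2-y3) + x2(y3-y1) + x3(y1-y2)| / 2
= |5*(12-2) + -15*(2-4) + -4*(4-12)| / 2
= 56

56


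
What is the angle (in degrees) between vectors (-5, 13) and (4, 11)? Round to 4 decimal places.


dot = -5*4 + 13*11 = 123
|u| = 13.9284, |v| = 11.7047
cos(angle) = 0.7545
angle = 41.0206 degrees

41.0206 degrees


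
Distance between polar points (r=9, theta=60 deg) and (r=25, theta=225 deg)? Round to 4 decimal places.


d = sqrt(r1^2 + r2^2 - 2*r1*r2*cos(t2-t1))
d = sqrt(9^2 + 25^2 - 2*9*25*cos(225-60)) = 33.7738

33.7738


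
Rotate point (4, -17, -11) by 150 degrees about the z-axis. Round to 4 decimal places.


x' = 4*cos(150) - -17*sin(150) = 5.0359
y' = 4*sin(150) + -17*cos(150) = 16.7224
z' = -11

(5.0359, 16.7224, -11)


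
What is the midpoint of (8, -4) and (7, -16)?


Midpoint = ((8+7)/2, (-4+-16)/2) = (7.5, -10)

(7.5, -10)


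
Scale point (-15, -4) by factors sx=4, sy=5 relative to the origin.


Scaling: (x*sx, y*sy) = (-15*4, -4*5) = (-60, -20)

(-60, -20)


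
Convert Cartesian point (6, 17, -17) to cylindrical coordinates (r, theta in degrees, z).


r = sqrt(6^2 + 17^2) = 18.0278
theta = atan2(17, 6) = 70.56 deg
z = -17

r = 18.0278, theta = 70.56 deg, z = -17


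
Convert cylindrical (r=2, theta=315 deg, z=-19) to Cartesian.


x = 2 * cos(315) = 1.4142
y = 2 * sin(315) = -1.4142
z = -19

(1.4142, -1.4142, -19)


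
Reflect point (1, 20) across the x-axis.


Reflection across x-axis: (x, y) -> (x, -y)
(1, 20) -> (1, -20)

(1, -20)


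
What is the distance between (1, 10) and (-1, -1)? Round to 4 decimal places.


d = sqrt((-1-1)^2 + (-1-10)^2) = 11.1803

11.1803


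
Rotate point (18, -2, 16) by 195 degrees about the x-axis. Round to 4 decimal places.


x' = 18
y' = -2*cos(195) - 16*sin(195) = 6.073
z' = -2*sin(195) + 16*cos(195) = -14.9372

(18, 6.073, -14.9372)


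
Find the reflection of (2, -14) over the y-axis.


Reflection across y-axis: (x, y) -> (-x, y)
(2, -14) -> (-2, -14)

(-2, -14)


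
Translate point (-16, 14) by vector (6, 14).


Translation: (x+dx, y+dy) = (-16+6, 14+14) = (-10, 28)

(-10, 28)


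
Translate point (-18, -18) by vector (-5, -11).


Translation: (x+dx, y+dy) = (-18+-5, -18+-11) = (-23, -29)

(-23, -29)


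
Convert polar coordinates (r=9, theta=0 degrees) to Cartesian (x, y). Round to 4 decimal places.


x = 9 * cos(0) = 9
y = 9 * sin(0) = 0

(9, 0)


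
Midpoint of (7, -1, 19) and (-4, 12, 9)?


Midpoint = ((7+-4)/2, (-1+12)/2, (19+9)/2) = (1.5, 5.5, 14)

(1.5, 5.5, 14)


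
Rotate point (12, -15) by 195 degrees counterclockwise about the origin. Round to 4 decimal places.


x' = 12*cos(195) - -15*sin(195) = -15.4734
y' = 12*sin(195) + -15*cos(195) = 11.3831

(-15.4734, 11.3831)


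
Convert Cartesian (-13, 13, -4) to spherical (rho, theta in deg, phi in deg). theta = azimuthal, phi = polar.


rho = sqrt((-13)^2 + 13^2 + (-4)^2) = 18.8149
theta = atan2(13, -13) = 135 deg
phi = acos(-4/18.8149) = 102.2746 deg

rho = 18.8149, theta = 135 deg, phi = 102.2746 deg


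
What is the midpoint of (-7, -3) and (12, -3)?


Midpoint = ((-7+12)/2, (-3+-3)/2) = (2.5, -3)

(2.5, -3)


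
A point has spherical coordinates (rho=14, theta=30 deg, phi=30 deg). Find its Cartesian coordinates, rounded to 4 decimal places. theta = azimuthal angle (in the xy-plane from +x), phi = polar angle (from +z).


x = 14 * sin(30) * cos(30) = 6.0622
y = 14 * sin(30) * sin(30) = 3.5
z = 14 * cos(30) = 12.1244

(6.0622, 3.5, 12.1244)


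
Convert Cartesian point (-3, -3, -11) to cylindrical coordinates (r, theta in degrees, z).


r = sqrt((-3)^2 + (-3)^2) = 4.2426
theta = atan2(-3, -3) = 225 deg
z = -11

r = 4.2426, theta = 225 deg, z = -11


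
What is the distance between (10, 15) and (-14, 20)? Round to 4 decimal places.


d = sqrt((-14-10)^2 + (20-15)^2) = 24.5153

24.5153


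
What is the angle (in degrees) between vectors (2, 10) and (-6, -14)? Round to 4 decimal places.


dot = 2*-6 + 10*-14 = -152
|u| = 10.198, |v| = 15.2315
cos(angle) = -0.9785
angle = 168.1113 degrees

168.1113 degrees


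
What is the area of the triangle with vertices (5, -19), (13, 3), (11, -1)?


Area = |x1(y2-y3) + x2(y3-y1) + x3(y1-y2)| / 2
= |5*(3--1) + 13*(-1--19) + 11*(-19-3)| / 2
= 6

6


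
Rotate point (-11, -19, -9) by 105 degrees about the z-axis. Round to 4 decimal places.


x' = -11*cos(105) - -19*sin(105) = 21.1996
y' = -11*sin(105) + -19*cos(105) = -5.7076
z' = -9

(21.1996, -5.7076, -9)


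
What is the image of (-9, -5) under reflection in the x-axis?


Reflection across x-axis: (x, y) -> (x, -y)
(-9, -5) -> (-9, 5)

(-9, 5)


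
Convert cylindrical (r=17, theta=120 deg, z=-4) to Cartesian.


x = 17 * cos(120) = -8.5
y = 17 * sin(120) = 14.7224
z = -4

(-8.5, 14.7224, -4)


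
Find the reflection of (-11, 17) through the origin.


Reflection through origin: (x, y) -> (-x, -y)
(-11, 17) -> (11, -17)

(11, -17)


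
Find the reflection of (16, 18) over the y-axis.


Reflection across y-axis: (x, y) -> (-x, y)
(16, 18) -> (-16, 18)

(-16, 18)


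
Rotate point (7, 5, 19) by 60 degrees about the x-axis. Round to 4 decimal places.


x' = 7
y' = 5*cos(60) - 19*sin(60) = -13.9545
z' = 5*sin(60) + 19*cos(60) = 13.8301

(7, -13.9545, 13.8301)


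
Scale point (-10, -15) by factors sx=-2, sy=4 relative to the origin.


Scaling: (x*sx, y*sy) = (-10*-2, -15*4) = (20, -60)

(20, -60)


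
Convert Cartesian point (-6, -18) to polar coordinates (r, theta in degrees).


r = sqrt((-6)^2 + (-18)^2) = 18.9737
theta = atan2(-18, -6) = 251.5651 degrees

r = 18.9737, theta = 251.5651 degrees


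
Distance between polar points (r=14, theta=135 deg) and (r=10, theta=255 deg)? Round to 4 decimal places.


d = sqrt(r1^2 + r2^2 - 2*r1*r2*cos(t2-t1))
d = sqrt(14^2 + 10^2 - 2*14*10*cos(255-135)) = 20.8806

20.8806


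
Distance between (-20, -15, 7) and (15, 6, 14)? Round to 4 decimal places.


d = sqrt((15--20)^2 + (6--15)^2 + (14-7)^2) = 41.4126

41.4126


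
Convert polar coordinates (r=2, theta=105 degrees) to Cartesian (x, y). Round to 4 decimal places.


x = 2 * cos(105) = -0.5176
y = 2 * sin(105) = 1.9319

(-0.5176, 1.9319)


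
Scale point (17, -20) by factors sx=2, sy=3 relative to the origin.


Scaling: (x*sx, y*sy) = (17*2, -20*3) = (34, -60)

(34, -60)


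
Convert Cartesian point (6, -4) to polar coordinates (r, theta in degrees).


r = sqrt(6^2 + (-4)^2) = 7.2111
theta = atan2(-4, 6) = 326.3099 degrees

r = 7.2111, theta = 326.3099 degrees


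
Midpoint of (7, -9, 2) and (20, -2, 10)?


Midpoint = ((7+20)/2, (-9+-2)/2, (2+10)/2) = (13.5, -5.5, 6)

(13.5, -5.5, 6)


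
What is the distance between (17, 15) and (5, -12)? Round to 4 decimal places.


d = sqrt((5-17)^2 + (-12-15)^2) = 29.5466

29.5466


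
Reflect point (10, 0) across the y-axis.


Reflection across y-axis: (x, y) -> (-x, y)
(10, 0) -> (-10, 0)

(-10, 0)


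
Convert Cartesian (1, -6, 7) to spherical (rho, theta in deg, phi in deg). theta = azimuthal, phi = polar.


rho = sqrt(1^2 + (-6)^2 + 7^2) = 9.2736
theta = atan2(-6, 1) = 279.4623 deg
phi = acos(7/9.2736) = 40.9895 deg

rho = 9.2736, theta = 279.4623 deg, phi = 40.9895 deg


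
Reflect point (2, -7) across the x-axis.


Reflection across x-axis: (x, y) -> (x, -y)
(2, -7) -> (2, 7)

(2, 7)


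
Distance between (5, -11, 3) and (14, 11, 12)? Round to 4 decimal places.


d = sqrt((14-5)^2 + (11--11)^2 + (12-3)^2) = 25.4165

25.4165


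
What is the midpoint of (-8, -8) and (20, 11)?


Midpoint = ((-8+20)/2, (-8+11)/2) = (6, 1.5)

(6, 1.5)


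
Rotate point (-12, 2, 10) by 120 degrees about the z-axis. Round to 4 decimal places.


x' = -12*cos(120) - 2*sin(120) = 4.2679
y' = -12*sin(120) + 2*cos(120) = -11.3923
z' = 10

(4.2679, -11.3923, 10)


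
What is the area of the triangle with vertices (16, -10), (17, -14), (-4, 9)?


Area = |x1(y2-y3) + x2(y3-y1) + x3(y1-y2)| / 2
= |16*(-14-9) + 17*(9--10) + -4*(-10--14)| / 2
= 30.5

30.5


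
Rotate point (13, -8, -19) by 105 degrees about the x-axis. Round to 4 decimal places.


x' = 13
y' = -8*cos(105) - -19*sin(105) = 20.4231
z' = -8*sin(105) + -19*cos(105) = -2.8098

(13, 20.4231, -2.8098)


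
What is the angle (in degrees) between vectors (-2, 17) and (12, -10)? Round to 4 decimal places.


dot = -2*12 + 17*-10 = -194
|u| = 17.1172, |v| = 15.6205
cos(angle) = -0.7256
angle = 136.5154 degrees

136.5154 degrees


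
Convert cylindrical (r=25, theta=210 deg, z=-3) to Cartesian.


x = 25 * cos(210) = -21.6506
y = 25 * sin(210) = -12.5
z = -3

(-21.6506, -12.5, -3)


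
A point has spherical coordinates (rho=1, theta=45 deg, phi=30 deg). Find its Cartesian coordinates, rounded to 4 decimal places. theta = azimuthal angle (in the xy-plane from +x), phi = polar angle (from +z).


x = 1 * sin(30) * cos(45) = 0.3536
y = 1 * sin(30) * sin(45) = 0.3536
z = 1 * cos(30) = 0.866

(0.3536, 0.3536, 0.866)


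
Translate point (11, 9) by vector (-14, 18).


Translation: (x+dx, y+dy) = (11+-14, 9+18) = (-3, 27)

(-3, 27)


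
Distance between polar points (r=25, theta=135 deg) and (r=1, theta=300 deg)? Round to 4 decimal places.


d = sqrt(r1^2 + r2^2 - 2*r1*r2*cos(t2-t1))
d = sqrt(25^2 + 1^2 - 2*25*1*cos(300-135)) = 25.9672

25.9672


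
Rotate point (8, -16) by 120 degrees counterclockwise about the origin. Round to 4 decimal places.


x' = 8*cos(120) - -16*sin(120) = 9.8564
y' = 8*sin(120) + -16*cos(120) = 14.9282

(9.8564, 14.9282)


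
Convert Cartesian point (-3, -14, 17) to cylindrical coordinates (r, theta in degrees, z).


r = sqrt((-3)^2 + (-14)^2) = 14.3178
theta = atan2(-14, -3) = 257.9052 deg
z = 17

r = 14.3178, theta = 257.9052 deg, z = 17


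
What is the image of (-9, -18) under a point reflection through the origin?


Reflection through origin: (x, y) -> (-x, -y)
(-9, -18) -> (9, 18)

(9, 18)


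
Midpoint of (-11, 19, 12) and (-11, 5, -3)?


Midpoint = ((-11+-11)/2, (19+5)/2, (12+-3)/2) = (-11, 12, 4.5)

(-11, 12, 4.5)


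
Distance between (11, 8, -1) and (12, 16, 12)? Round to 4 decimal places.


d = sqrt((12-11)^2 + (16-8)^2 + (12--1)^2) = 15.2971

15.2971


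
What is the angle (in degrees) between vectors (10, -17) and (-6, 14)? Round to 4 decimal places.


dot = 10*-6 + -17*14 = -298
|u| = 19.7231, |v| = 15.2315
cos(angle) = -0.992
angle = 172.733 degrees

172.733 degrees


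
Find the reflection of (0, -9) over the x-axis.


Reflection across x-axis: (x, y) -> (x, -y)
(0, -9) -> (0, 9)

(0, 9)


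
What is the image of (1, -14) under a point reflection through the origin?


Reflection through origin: (x, y) -> (-x, -y)
(1, -14) -> (-1, 14)

(-1, 14)


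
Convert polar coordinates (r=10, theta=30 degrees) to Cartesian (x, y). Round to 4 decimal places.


x = 10 * cos(30) = 8.6603
y = 10 * sin(30) = 5

(8.6603, 5)


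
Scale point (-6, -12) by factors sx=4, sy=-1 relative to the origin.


Scaling: (x*sx, y*sy) = (-6*4, -12*-1) = (-24, 12)

(-24, 12)


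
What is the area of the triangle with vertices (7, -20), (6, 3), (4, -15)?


Area = |x1(y2-y3) + x2(y3-y1) + x3(y1-y2)| / 2
= |7*(3--15) + 6*(-15--20) + 4*(-20-3)| / 2
= 32

32


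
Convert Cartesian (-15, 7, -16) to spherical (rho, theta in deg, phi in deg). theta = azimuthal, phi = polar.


rho = sqrt((-15)^2 + 7^2 + (-16)^2) = 23.0217
theta = atan2(7, -15) = 154.9831 deg
phi = acos(-16/23.0217) = 134.0269 deg

rho = 23.0217, theta = 154.9831 deg, phi = 134.0269 deg


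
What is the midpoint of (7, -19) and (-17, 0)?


Midpoint = ((7+-17)/2, (-19+0)/2) = (-5, -9.5)

(-5, -9.5)


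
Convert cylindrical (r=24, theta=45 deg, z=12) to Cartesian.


x = 24 * cos(45) = 16.9706
y = 24 * sin(45) = 16.9706
z = 12

(16.9706, 16.9706, 12)


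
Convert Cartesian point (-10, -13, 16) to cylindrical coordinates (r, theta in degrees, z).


r = sqrt((-10)^2 + (-13)^2) = 16.4012
theta = atan2(-13, -10) = 232.4314 deg
z = 16

r = 16.4012, theta = 232.4314 deg, z = 16


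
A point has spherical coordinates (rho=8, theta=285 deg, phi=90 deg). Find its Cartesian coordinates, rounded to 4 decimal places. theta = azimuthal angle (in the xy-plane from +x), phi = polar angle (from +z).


x = 8 * sin(90) * cos(285) = 2.0706
y = 8 * sin(90) * sin(285) = -7.7274
z = 8 * cos(90) = 0

(2.0706, -7.7274, 0)


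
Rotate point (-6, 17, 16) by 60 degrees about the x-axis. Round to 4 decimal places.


x' = -6
y' = 17*cos(60) - 16*sin(60) = -5.3564
z' = 17*sin(60) + 16*cos(60) = 22.7224

(-6, -5.3564, 22.7224)


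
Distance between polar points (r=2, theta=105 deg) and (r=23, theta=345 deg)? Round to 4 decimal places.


d = sqrt(r1^2 + r2^2 - 2*r1*r2*cos(t2-t1))
d = sqrt(2^2 + 23^2 - 2*2*23*cos(345-105)) = 24.0624

24.0624


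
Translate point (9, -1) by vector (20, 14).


Translation: (x+dx, y+dy) = (9+20, -1+14) = (29, 13)

(29, 13)


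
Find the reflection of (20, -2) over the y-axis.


Reflection across y-axis: (x, y) -> (-x, y)
(20, -2) -> (-20, -2)

(-20, -2)


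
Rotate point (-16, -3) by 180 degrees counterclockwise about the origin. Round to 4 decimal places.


x' = -16*cos(180) - -3*sin(180) = 16
y' = -16*sin(180) + -3*cos(180) = 3

(16, 3)


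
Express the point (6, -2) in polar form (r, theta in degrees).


r = sqrt(6^2 + (-2)^2) = 6.3246
theta = atan2(-2, 6) = 341.5651 degrees

r = 6.3246, theta = 341.5651 degrees


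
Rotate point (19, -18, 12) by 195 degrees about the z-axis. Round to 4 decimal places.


x' = 19*cos(195) - -18*sin(195) = -23.0113
y' = 19*sin(195) + -18*cos(195) = 12.4691
z' = 12

(-23.0113, 12.4691, 12)


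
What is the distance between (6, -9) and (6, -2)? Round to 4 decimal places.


d = sqrt((6-6)^2 + (-2--9)^2) = 7

7


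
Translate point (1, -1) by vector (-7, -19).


Translation: (x+dx, y+dy) = (1+-7, -1+-19) = (-6, -20)

(-6, -20)


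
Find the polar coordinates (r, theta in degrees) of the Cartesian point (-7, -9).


r = sqrt((-7)^2 + (-9)^2) = 11.4018
theta = atan2(-9, -7) = 232.125 degrees

r = 11.4018, theta = 232.125 degrees


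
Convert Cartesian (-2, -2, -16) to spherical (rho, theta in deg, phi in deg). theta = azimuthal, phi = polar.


rho = sqrt((-2)^2 + (-2)^2 + (-16)^2) = 16.2481
theta = atan2(-2, -2) = 225 deg
phi = acos(-16/16.2481) = 169.975 deg

rho = 16.2481, theta = 225 deg, phi = 169.975 deg


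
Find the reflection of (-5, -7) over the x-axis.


Reflection across x-axis: (x, y) -> (x, -y)
(-5, -7) -> (-5, 7)

(-5, 7)


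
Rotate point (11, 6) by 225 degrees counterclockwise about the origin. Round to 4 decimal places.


x' = 11*cos(225) - 6*sin(225) = -3.5355
y' = 11*sin(225) + 6*cos(225) = -12.0208

(-3.5355, -12.0208)


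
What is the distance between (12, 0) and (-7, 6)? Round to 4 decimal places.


d = sqrt((-7-12)^2 + (6-0)^2) = 19.9249

19.9249


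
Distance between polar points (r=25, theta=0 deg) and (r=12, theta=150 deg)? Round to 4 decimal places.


d = sqrt(r1^2 + r2^2 - 2*r1*r2*cos(t2-t1))
d = sqrt(25^2 + 12^2 - 2*25*12*cos(150-0)) = 35.8973

35.8973


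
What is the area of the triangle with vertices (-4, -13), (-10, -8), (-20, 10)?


Area = |x1(y2-y3) + x2(y3-y1) + x3(y1-y2)| / 2
= |-4*(-8-10) + -10*(10--13) + -20*(-13--8)| / 2
= 29

29


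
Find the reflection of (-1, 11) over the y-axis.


Reflection across y-axis: (x, y) -> (-x, y)
(-1, 11) -> (1, 11)

(1, 11)


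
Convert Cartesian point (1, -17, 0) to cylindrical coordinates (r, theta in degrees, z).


r = sqrt(1^2 + (-17)^2) = 17.0294
theta = atan2(-17, 1) = 273.3665 deg
z = 0

r = 17.0294, theta = 273.3665 deg, z = 0


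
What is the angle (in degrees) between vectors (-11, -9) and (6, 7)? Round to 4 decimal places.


dot = -11*6 + -9*7 = -129
|u| = 14.2127, |v| = 9.2195
cos(angle) = -0.9845
angle = 169.8907 degrees

169.8907 degrees


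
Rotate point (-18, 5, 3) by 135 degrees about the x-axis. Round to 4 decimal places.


x' = -18
y' = 5*cos(135) - 3*sin(135) = -5.6569
z' = 5*sin(135) + 3*cos(135) = 1.4142

(-18, -5.6569, 1.4142)


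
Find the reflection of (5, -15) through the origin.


Reflection through origin: (x, y) -> (-x, -y)
(5, -15) -> (-5, 15)

(-5, 15)


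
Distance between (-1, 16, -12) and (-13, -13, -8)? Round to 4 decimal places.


d = sqrt((-13--1)^2 + (-13-16)^2 + (-8--12)^2) = 31.6386

31.6386


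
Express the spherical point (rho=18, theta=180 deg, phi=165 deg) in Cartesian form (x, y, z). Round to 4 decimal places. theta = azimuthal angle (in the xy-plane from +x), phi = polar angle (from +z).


x = 18 * sin(165) * cos(180) = -4.6587
y = 18 * sin(165) * sin(180) = 0
z = 18 * cos(165) = -17.3867

(-4.6587, 0, -17.3867)


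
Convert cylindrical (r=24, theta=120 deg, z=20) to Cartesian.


x = 24 * cos(120) = -12
y = 24 * sin(120) = 20.7846
z = 20

(-12, 20.7846, 20)


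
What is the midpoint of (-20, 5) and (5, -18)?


Midpoint = ((-20+5)/2, (5+-18)/2) = (-7.5, -6.5)

(-7.5, -6.5)


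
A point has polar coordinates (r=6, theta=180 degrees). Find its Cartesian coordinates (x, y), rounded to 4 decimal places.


x = 6 * cos(180) = -6
y = 6 * sin(180) = 0

(-6, 0)


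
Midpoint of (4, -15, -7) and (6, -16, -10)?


Midpoint = ((4+6)/2, (-15+-16)/2, (-7+-10)/2) = (5, -15.5, -8.5)

(5, -15.5, -8.5)


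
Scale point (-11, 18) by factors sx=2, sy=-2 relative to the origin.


Scaling: (x*sx, y*sy) = (-11*2, 18*-2) = (-22, -36)

(-22, -36)


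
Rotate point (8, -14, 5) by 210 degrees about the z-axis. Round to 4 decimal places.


x' = 8*cos(210) - -14*sin(210) = -13.9282
y' = 8*sin(210) + -14*cos(210) = 8.1244
z' = 5

(-13.9282, 8.1244, 5)


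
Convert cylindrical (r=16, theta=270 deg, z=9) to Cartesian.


x = 16 * cos(270) = 0
y = 16 * sin(270) = -16
z = 9

(0, -16, 9)


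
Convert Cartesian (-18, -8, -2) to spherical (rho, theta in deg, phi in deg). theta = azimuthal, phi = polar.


rho = sqrt((-18)^2 + (-8)^2 + (-2)^2) = 19.799
theta = atan2(-8, -18) = 203.9625 deg
phi = acos(-2/19.799) = 95.7976 deg

rho = 19.799, theta = 203.9625 deg, phi = 95.7976 deg


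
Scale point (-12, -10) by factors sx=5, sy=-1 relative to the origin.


Scaling: (x*sx, y*sy) = (-12*5, -10*-1) = (-60, 10)

(-60, 10)


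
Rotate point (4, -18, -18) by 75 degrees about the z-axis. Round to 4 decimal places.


x' = 4*cos(75) - -18*sin(75) = 18.4219
y' = 4*sin(75) + -18*cos(75) = -0.795
z' = -18

(18.4219, -0.795, -18)


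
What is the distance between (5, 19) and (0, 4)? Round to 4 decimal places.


d = sqrt((0-5)^2 + (4-19)^2) = 15.8114

15.8114


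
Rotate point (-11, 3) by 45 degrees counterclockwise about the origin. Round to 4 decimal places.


x' = -11*cos(45) - 3*sin(45) = -9.8995
y' = -11*sin(45) + 3*cos(45) = -5.6569

(-9.8995, -5.6569)


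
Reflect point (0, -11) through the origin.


Reflection through origin: (x, y) -> (-x, -y)
(0, -11) -> (0, 11)

(0, 11)


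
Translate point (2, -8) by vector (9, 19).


Translation: (x+dx, y+dy) = (2+9, -8+19) = (11, 11)

(11, 11)


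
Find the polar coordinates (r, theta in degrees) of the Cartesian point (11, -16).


r = sqrt(11^2 + (-16)^2) = 19.4165
theta = atan2(-16, 11) = 304.5085 degrees

r = 19.4165, theta = 304.5085 degrees


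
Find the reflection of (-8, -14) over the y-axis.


Reflection across y-axis: (x, y) -> (-x, y)
(-8, -14) -> (8, -14)

(8, -14)


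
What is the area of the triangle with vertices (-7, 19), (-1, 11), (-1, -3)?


Area = |x1(y2-y3) + x2(y3-y1) + x3(y1-y2)| / 2
= |-7*(11--3) + -1*(-3-19) + -1*(19-11)| / 2
= 42

42


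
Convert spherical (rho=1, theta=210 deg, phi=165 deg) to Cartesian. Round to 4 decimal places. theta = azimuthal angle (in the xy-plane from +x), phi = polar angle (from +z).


x = 1 * sin(165) * cos(210) = -0.2241
y = 1 * sin(165) * sin(210) = -0.1294
z = 1 * cos(165) = -0.9659

(-0.2241, -0.1294, -0.9659)


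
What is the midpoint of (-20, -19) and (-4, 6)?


Midpoint = ((-20+-4)/2, (-19+6)/2) = (-12, -6.5)

(-12, -6.5)


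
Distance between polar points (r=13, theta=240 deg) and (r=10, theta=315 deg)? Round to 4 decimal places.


d = sqrt(r1^2 + r2^2 - 2*r1*r2*cos(t2-t1))
d = sqrt(13^2 + 10^2 - 2*13*10*cos(315-240)) = 14.2024

14.2024


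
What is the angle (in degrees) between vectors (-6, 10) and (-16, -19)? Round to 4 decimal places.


dot = -6*-16 + 10*-19 = -94
|u| = 11.6619, |v| = 24.8395
cos(angle) = -0.3245
angle = 108.9353 degrees

108.9353 degrees


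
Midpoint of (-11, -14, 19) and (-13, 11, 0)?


Midpoint = ((-11+-13)/2, (-14+11)/2, (19+0)/2) = (-12, -1.5, 9.5)

(-12, -1.5, 9.5)


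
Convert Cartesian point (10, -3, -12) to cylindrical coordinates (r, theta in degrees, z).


r = sqrt(10^2 + (-3)^2) = 10.4403
theta = atan2(-3, 10) = 343.3008 deg
z = -12

r = 10.4403, theta = 343.3008 deg, z = -12


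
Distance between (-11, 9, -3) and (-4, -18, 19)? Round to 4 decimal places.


d = sqrt((-4--11)^2 + (-18-9)^2 + (19--3)^2) = 35.5246

35.5246


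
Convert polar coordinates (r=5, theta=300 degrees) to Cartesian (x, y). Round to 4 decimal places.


x = 5 * cos(300) = 2.5
y = 5 * sin(300) = -4.3301

(2.5, -4.3301)


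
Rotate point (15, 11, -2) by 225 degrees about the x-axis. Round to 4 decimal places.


x' = 15
y' = 11*cos(225) - -2*sin(225) = -9.1924
z' = 11*sin(225) + -2*cos(225) = -6.364

(15, -9.1924, -6.364)


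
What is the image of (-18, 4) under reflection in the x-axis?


Reflection across x-axis: (x, y) -> (x, -y)
(-18, 4) -> (-18, -4)

(-18, -4)


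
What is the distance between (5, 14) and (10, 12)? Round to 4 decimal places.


d = sqrt((10-5)^2 + (12-14)^2) = 5.3852

5.3852


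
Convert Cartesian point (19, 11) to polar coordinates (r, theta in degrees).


r = sqrt(19^2 + 11^2) = 21.9545
theta = atan2(11, 19) = 30.0686 degrees

r = 21.9545, theta = 30.0686 degrees


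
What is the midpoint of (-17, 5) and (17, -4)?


Midpoint = ((-17+17)/2, (5+-4)/2) = (0, 0.5)

(0, 0.5)


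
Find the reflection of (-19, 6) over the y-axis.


Reflection across y-axis: (x, y) -> (-x, y)
(-19, 6) -> (19, 6)

(19, 6)


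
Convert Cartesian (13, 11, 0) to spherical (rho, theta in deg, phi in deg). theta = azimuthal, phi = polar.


rho = sqrt(13^2 + 11^2 + 0^2) = 17.0294
theta = atan2(11, 13) = 40.2364 deg
phi = acos(0/17.0294) = 90 deg

rho = 17.0294, theta = 40.2364 deg, phi = 90 deg


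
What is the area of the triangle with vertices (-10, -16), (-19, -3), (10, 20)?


Area = |x1(y2-y3) + x2(y3-y1) + x3(y1-y2)| / 2
= |-10*(-3-20) + -19*(20--16) + 10*(-16--3)| / 2
= 292

292


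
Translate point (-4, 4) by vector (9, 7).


Translation: (x+dx, y+dy) = (-4+9, 4+7) = (5, 11)

(5, 11)


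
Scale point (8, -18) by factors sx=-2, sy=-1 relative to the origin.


Scaling: (x*sx, y*sy) = (8*-2, -18*-1) = (-16, 18)

(-16, 18)


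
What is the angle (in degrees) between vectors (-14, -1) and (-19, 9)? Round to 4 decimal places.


dot = -14*-19 + -1*9 = 257
|u| = 14.0357, |v| = 21.0238
cos(angle) = 0.8709
angle = 29.4318 degrees

29.4318 degrees


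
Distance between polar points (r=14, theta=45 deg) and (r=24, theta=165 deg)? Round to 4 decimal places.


d = sqrt(r1^2 + r2^2 - 2*r1*r2*cos(t2-t1))
d = sqrt(14^2 + 24^2 - 2*14*24*cos(165-45)) = 33.2866

33.2866


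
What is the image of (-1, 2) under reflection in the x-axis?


Reflection across x-axis: (x, y) -> (x, -y)
(-1, 2) -> (-1, -2)

(-1, -2)


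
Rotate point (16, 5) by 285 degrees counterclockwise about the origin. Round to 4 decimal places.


x' = 16*cos(285) - 5*sin(285) = 8.9707
y' = 16*sin(285) + 5*cos(285) = -14.1607

(8.9707, -14.1607)


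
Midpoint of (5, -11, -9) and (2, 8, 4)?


Midpoint = ((5+2)/2, (-11+8)/2, (-9+4)/2) = (3.5, -1.5, -2.5)

(3.5, -1.5, -2.5)


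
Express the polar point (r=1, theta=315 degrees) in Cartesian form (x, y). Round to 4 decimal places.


x = 1 * cos(315) = 0.7071
y = 1 * sin(315) = -0.7071

(0.7071, -0.7071)


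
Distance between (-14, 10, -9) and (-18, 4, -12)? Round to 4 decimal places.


d = sqrt((-18--14)^2 + (4-10)^2 + (-12--9)^2) = 7.8102

7.8102


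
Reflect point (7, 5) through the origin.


Reflection through origin: (x, y) -> (-x, -y)
(7, 5) -> (-7, -5)

(-7, -5)


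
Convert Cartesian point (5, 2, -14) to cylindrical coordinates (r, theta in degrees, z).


r = sqrt(5^2 + 2^2) = 5.3852
theta = atan2(2, 5) = 21.8014 deg
z = -14

r = 5.3852, theta = 21.8014 deg, z = -14


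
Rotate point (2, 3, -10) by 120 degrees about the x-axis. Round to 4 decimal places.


x' = 2
y' = 3*cos(120) - -10*sin(120) = 7.1603
z' = 3*sin(120) + -10*cos(120) = 7.5981

(2, 7.1603, 7.5981)


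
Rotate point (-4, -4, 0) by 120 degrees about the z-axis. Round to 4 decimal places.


x' = -4*cos(120) - -4*sin(120) = 5.4641
y' = -4*sin(120) + -4*cos(120) = -1.4641
z' = 0

(5.4641, -1.4641, 0)


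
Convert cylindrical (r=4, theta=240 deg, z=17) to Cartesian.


x = 4 * cos(240) = -2
y = 4 * sin(240) = -3.4641
z = 17

(-2, -3.4641, 17)


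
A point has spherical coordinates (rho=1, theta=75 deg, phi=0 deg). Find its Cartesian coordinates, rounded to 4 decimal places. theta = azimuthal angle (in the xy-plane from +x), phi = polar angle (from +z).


x = 1 * sin(0) * cos(75) = 0
y = 1 * sin(0) * sin(75) = 0
z = 1 * cos(0) = 1

(0, 0, 1)


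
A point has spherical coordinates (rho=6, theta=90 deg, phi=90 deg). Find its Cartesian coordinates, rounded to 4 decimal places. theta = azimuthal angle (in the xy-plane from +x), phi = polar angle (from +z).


x = 6 * sin(90) * cos(90) = 0
y = 6 * sin(90) * sin(90) = 6
z = 6 * cos(90) = 0

(0, 6, 0)


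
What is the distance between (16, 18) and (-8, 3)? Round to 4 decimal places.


d = sqrt((-8-16)^2 + (3-18)^2) = 28.3019

28.3019


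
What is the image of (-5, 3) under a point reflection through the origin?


Reflection through origin: (x, y) -> (-x, -y)
(-5, 3) -> (5, -3)

(5, -3)


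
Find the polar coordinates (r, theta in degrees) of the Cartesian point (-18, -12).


r = sqrt((-18)^2 + (-12)^2) = 21.6333
theta = atan2(-12, -18) = 213.6901 degrees

r = 21.6333, theta = 213.6901 degrees


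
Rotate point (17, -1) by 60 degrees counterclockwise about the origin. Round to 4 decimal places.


x' = 17*cos(60) - -1*sin(60) = 9.366
y' = 17*sin(60) + -1*cos(60) = 14.2224

(9.366, 14.2224)


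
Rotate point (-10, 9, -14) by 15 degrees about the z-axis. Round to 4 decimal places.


x' = -10*cos(15) - 9*sin(15) = -11.9886
y' = -10*sin(15) + 9*cos(15) = 6.1051
z' = -14

(-11.9886, 6.1051, -14)


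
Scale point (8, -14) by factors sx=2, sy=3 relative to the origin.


Scaling: (x*sx, y*sy) = (8*2, -14*3) = (16, -42)

(16, -42)


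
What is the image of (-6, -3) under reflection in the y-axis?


Reflection across y-axis: (x, y) -> (-x, y)
(-6, -3) -> (6, -3)

(6, -3)


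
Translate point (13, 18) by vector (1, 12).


Translation: (x+dx, y+dy) = (13+1, 18+12) = (14, 30)

(14, 30)


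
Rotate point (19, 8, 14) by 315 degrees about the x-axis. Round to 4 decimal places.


x' = 19
y' = 8*cos(315) - 14*sin(315) = 15.5563
z' = 8*sin(315) + 14*cos(315) = 4.2426

(19, 15.5563, 4.2426)


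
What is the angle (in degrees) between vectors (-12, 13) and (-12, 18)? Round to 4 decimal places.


dot = -12*-12 + 13*18 = 378
|u| = 17.6918, |v| = 21.6333
cos(angle) = 0.9876
angle = 9.0193 degrees

9.0193 degrees


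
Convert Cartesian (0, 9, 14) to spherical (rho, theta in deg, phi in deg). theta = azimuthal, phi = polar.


rho = sqrt(0^2 + 9^2 + 14^2) = 16.6433
theta = atan2(9, 0) = 90 deg
phi = acos(14/16.6433) = 32.7352 deg

rho = 16.6433, theta = 90 deg, phi = 32.7352 deg


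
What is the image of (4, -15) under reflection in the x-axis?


Reflection across x-axis: (x, y) -> (x, -y)
(4, -15) -> (4, 15)

(4, 15)


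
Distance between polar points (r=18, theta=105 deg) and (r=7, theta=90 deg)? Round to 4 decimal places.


d = sqrt(r1^2 + r2^2 - 2*r1*r2*cos(t2-t1))
d = sqrt(18^2 + 7^2 - 2*18*7*cos(90-105)) = 11.3836

11.3836


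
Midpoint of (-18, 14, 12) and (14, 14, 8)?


Midpoint = ((-18+14)/2, (14+14)/2, (12+8)/2) = (-2, 14, 10)

(-2, 14, 10)


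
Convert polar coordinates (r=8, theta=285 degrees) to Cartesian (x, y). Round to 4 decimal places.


x = 8 * cos(285) = 2.0706
y = 8 * sin(285) = -7.7274

(2.0706, -7.7274)


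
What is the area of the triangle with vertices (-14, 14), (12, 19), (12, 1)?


Area = |x1(y2-y3) + x2(y3-y1) + x3(y1-y2)| / 2
= |-14*(19-1) + 12*(1-14) + 12*(14-19)| / 2
= 234

234


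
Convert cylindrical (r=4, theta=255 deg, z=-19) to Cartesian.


x = 4 * cos(255) = -1.0353
y = 4 * sin(255) = -3.8637
z = -19

(-1.0353, -3.8637, -19)


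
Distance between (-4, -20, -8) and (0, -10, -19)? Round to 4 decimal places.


d = sqrt((0--4)^2 + (-10--20)^2 + (-19--8)^2) = 15.3948

15.3948


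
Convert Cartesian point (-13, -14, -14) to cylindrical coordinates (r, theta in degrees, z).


r = sqrt((-13)^2 + (-14)^2) = 19.105
theta = atan2(-14, -13) = 227.1211 deg
z = -14

r = 19.105, theta = 227.1211 deg, z = -14


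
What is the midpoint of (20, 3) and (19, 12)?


Midpoint = ((20+19)/2, (3+12)/2) = (19.5, 7.5)

(19.5, 7.5)


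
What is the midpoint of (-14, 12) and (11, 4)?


Midpoint = ((-14+11)/2, (12+4)/2) = (-1.5, 8)

(-1.5, 8)


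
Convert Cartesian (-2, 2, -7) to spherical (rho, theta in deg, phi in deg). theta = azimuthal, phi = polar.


rho = sqrt((-2)^2 + 2^2 + (-7)^2) = 7.5498
theta = atan2(2, -2) = 135 deg
phi = acos(-7/7.5498) = 157.9983 deg

rho = 7.5498, theta = 135 deg, phi = 157.9983 deg


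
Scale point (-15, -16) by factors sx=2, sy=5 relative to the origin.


Scaling: (x*sx, y*sy) = (-15*2, -16*5) = (-30, -80)

(-30, -80)


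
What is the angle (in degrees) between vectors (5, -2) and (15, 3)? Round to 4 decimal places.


dot = 5*15 + -2*3 = 69
|u| = 5.3852, |v| = 15.2971
cos(angle) = 0.8376
angle = 33.1113 degrees

33.1113 degrees


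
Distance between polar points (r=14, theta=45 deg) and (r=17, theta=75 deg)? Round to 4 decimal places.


d = sqrt(r1^2 + r2^2 - 2*r1*r2*cos(t2-t1))
d = sqrt(14^2 + 17^2 - 2*14*17*cos(75-45)) = 8.5306

8.5306


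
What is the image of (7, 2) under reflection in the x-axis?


Reflection across x-axis: (x, y) -> (x, -y)
(7, 2) -> (7, -2)

(7, -2)


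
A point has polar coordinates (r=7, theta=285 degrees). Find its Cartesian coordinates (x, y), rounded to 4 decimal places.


x = 7 * cos(285) = 1.8117
y = 7 * sin(285) = -6.7615

(1.8117, -6.7615)


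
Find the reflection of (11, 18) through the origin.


Reflection through origin: (x, y) -> (-x, -y)
(11, 18) -> (-11, -18)

(-11, -18)


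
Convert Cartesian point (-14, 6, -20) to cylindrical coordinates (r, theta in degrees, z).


r = sqrt((-14)^2 + 6^2) = 15.2315
theta = atan2(6, -14) = 156.8014 deg
z = -20

r = 15.2315, theta = 156.8014 deg, z = -20


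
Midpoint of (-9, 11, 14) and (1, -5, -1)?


Midpoint = ((-9+1)/2, (11+-5)/2, (14+-1)/2) = (-4, 3, 6.5)

(-4, 3, 6.5)


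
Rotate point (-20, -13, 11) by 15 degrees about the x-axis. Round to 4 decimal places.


x' = -20
y' = -13*cos(15) - 11*sin(15) = -15.404
z' = -13*sin(15) + 11*cos(15) = 7.2605

(-20, -15.404, 7.2605)


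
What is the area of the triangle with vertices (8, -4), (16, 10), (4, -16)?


Area = |x1(y2-y3) + x2(y3-y1) + x3(y1-y2)| / 2
= |8*(10--16) + 16*(-16--4) + 4*(-4-10)| / 2
= 20

20


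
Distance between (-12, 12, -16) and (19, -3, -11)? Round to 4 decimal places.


d = sqrt((19--12)^2 + (-3-12)^2 + (-11--16)^2) = 34.7994

34.7994


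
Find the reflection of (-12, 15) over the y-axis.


Reflection across y-axis: (x, y) -> (-x, y)
(-12, 15) -> (12, 15)

(12, 15)


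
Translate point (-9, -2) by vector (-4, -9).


Translation: (x+dx, y+dy) = (-9+-4, -2+-9) = (-13, -11)

(-13, -11)


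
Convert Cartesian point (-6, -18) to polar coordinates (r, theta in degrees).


r = sqrt((-6)^2 + (-18)^2) = 18.9737
theta = atan2(-18, -6) = 251.5651 degrees

r = 18.9737, theta = 251.5651 degrees


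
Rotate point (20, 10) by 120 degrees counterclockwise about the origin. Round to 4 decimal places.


x' = 20*cos(120) - 10*sin(120) = -18.6603
y' = 20*sin(120) + 10*cos(120) = 12.3205

(-18.6603, 12.3205)


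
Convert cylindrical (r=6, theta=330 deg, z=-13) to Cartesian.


x = 6 * cos(330) = 5.1962
y = 6 * sin(330) = -3
z = -13

(5.1962, -3, -13)


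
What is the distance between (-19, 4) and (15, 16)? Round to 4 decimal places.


d = sqrt((15--19)^2 + (16-4)^2) = 36.0555

36.0555


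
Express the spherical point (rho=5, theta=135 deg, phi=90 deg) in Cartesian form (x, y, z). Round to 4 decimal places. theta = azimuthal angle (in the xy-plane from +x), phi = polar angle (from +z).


x = 5 * sin(90) * cos(135) = -3.5355
y = 5 * sin(90) * sin(135) = 3.5355
z = 5 * cos(90) = 0

(-3.5355, 3.5355, 0)


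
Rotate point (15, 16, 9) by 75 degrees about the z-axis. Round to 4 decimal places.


x' = 15*cos(75) - 16*sin(75) = -11.5725
y' = 15*sin(75) + 16*cos(75) = 18.63
z' = 9

(-11.5725, 18.63, 9)


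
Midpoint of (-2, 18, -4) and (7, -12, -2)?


Midpoint = ((-2+7)/2, (18+-12)/2, (-4+-2)/2) = (2.5, 3, -3)

(2.5, 3, -3)


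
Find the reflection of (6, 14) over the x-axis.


Reflection across x-axis: (x, y) -> (x, -y)
(6, 14) -> (6, -14)

(6, -14)


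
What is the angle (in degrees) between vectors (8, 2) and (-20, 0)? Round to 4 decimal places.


dot = 8*-20 + 2*0 = -160
|u| = 8.2462, |v| = 20
cos(angle) = -0.9701
angle = 165.9638 degrees

165.9638 degrees


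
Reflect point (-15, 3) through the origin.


Reflection through origin: (x, y) -> (-x, -y)
(-15, 3) -> (15, -3)

(15, -3)


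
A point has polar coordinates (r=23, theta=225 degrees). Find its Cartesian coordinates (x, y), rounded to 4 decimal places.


x = 23 * cos(225) = -16.2635
y = 23 * sin(225) = -16.2635

(-16.2635, -16.2635)


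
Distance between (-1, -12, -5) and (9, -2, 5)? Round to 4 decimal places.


d = sqrt((9--1)^2 + (-2--12)^2 + (5--5)^2) = 17.3205

17.3205


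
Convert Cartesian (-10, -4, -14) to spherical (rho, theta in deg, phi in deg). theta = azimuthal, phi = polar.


rho = sqrt((-10)^2 + (-4)^2 + (-14)^2) = 17.6635
theta = atan2(-4, -10) = 201.8014 deg
phi = acos(-14/17.6635) = 142.4286 deg

rho = 17.6635, theta = 201.8014 deg, phi = 142.4286 deg


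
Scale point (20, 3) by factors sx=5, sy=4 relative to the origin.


Scaling: (x*sx, y*sy) = (20*5, 3*4) = (100, 12)

(100, 12)


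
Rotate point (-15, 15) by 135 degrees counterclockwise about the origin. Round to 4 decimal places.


x' = -15*cos(135) - 15*sin(135) = 0
y' = -15*sin(135) + 15*cos(135) = -21.2132

(0, -21.2132)


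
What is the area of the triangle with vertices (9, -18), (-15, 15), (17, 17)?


Area = |x1(y2-y3) + x2(y3-y1) + x3(y1-y2)| / 2
= |9*(15-17) + -15*(17--18) + 17*(-18-15)| / 2
= 552

552


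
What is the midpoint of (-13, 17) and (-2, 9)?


Midpoint = ((-13+-2)/2, (17+9)/2) = (-7.5, 13)

(-7.5, 13)


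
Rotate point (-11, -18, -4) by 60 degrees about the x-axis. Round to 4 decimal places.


x' = -11
y' = -18*cos(60) - -4*sin(60) = -5.5359
z' = -18*sin(60) + -4*cos(60) = -17.5885

(-11, -5.5359, -17.5885)


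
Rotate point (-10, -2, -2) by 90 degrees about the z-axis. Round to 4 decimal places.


x' = -10*cos(90) - -2*sin(90) = 2
y' = -10*sin(90) + -2*cos(90) = -10
z' = -2

(2, -10, -2)


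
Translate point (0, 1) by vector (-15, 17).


Translation: (x+dx, y+dy) = (0+-15, 1+17) = (-15, 18)

(-15, 18)


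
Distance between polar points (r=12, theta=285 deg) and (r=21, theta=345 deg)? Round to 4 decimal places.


d = sqrt(r1^2 + r2^2 - 2*r1*r2*cos(t2-t1))
d = sqrt(12^2 + 21^2 - 2*12*21*cos(345-285)) = 18.2483

18.2483


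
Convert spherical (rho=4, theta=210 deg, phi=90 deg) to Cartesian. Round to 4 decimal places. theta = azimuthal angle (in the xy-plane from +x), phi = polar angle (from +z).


x = 4 * sin(90) * cos(210) = -3.4641
y = 4 * sin(90) * sin(210) = -2
z = 4 * cos(90) = 0

(-3.4641, -2, 0)


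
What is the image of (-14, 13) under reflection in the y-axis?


Reflection across y-axis: (x, y) -> (-x, y)
(-14, 13) -> (14, 13)

(14, 13)


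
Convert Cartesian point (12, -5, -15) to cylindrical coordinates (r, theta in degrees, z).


r = sqrt(12^2 + (-5)^2) = 13
theta = atan2(-5, 12) = 337.3801 deg
z = -15

r = 13, theta = 337.3801 deg, z = -15


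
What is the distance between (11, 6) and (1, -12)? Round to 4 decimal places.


d = sqrt((1-11)^2 + (-12-6)^2) = 20.5913

20.5913


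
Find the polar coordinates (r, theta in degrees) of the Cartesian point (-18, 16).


r = sqrt((-18)^2 + 16^2) = 24.0832
theta = atan2(16, -18) = 138.3665 degrees

r = 24.0832, theta = 138.3665 degrees


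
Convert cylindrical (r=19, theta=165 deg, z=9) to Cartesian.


x = 19 * cos(165) = -18.3526
y = 19 * sin(165) = 4.9176
z = 9

(-18.3526, 4.9176, 9)


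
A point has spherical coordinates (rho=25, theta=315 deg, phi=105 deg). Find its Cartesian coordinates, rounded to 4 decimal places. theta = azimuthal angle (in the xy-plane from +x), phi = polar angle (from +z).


x = 25 * sin(105) * cos(315) = 17.0753
y = 25 * sin(105) * sin(315) = -17.0753
z = 25 * cos(105) = -6.4705

(17.0753, -17.0753, -6.4705)


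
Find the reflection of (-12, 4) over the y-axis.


Reflection across y-axis: (x, y) -> (-x, y)
(-12, 4) -> (12, 4)

(12, 4)


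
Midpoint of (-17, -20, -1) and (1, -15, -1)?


Midpoint = ((-17+1)/2, (-20+-15)/2, (-1+-1)/2) = (-8, -17.5, -1)

(-8, -17.5, -1)


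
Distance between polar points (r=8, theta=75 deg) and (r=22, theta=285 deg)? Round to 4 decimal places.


d = sqrt(r1^2 + r2^2 - 2*r1*r2*cos(t2-t1))
d = sqrt(8^2 + 22^2 - 2*8*22*cos(285-75)) = 29.2034

29.2034


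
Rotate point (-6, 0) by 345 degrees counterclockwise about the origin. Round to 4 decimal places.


x' = -6*cos(345) - 0*sin(345) = -5.7956
y' = -6*sin(345) + 0*cos(345) = 1.5529

(-5.7956, 1.5529)


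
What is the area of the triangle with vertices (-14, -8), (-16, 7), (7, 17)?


Area = |x1(y2-y3) + x2(y3-y1) + x3(y1-y2)| / 2
= |-14*(7-17) + -16*(17--8) + 7*(-8-7)| / 2
= 182.5

182.5


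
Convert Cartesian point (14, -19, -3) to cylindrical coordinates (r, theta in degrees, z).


r = sqrt(14^2 + (-19)^2) = 23.6008
theta = atan2(-19, 14) = 306.3844 deg
z = -3

r = 23.6008, theta = 306.3844 deg, z = -3


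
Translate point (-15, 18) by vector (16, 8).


Translation: (x+dx, y+dy) = (-15+16, 18+8) = (1, 26)

(1, 26)


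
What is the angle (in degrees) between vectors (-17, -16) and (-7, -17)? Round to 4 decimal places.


dot = -17*-7 + -16*-17 = 391
|u| = 23.3452, |v| = 18.3848
cos(angle) = 0.911
angle = 24.3556 degrees

24.3556 degrees


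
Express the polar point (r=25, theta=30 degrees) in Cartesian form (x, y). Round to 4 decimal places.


x = 25 * cos(30) = 21.6506
y = 25 * sin(30) = 12.5

(21.6506, 12.5)
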